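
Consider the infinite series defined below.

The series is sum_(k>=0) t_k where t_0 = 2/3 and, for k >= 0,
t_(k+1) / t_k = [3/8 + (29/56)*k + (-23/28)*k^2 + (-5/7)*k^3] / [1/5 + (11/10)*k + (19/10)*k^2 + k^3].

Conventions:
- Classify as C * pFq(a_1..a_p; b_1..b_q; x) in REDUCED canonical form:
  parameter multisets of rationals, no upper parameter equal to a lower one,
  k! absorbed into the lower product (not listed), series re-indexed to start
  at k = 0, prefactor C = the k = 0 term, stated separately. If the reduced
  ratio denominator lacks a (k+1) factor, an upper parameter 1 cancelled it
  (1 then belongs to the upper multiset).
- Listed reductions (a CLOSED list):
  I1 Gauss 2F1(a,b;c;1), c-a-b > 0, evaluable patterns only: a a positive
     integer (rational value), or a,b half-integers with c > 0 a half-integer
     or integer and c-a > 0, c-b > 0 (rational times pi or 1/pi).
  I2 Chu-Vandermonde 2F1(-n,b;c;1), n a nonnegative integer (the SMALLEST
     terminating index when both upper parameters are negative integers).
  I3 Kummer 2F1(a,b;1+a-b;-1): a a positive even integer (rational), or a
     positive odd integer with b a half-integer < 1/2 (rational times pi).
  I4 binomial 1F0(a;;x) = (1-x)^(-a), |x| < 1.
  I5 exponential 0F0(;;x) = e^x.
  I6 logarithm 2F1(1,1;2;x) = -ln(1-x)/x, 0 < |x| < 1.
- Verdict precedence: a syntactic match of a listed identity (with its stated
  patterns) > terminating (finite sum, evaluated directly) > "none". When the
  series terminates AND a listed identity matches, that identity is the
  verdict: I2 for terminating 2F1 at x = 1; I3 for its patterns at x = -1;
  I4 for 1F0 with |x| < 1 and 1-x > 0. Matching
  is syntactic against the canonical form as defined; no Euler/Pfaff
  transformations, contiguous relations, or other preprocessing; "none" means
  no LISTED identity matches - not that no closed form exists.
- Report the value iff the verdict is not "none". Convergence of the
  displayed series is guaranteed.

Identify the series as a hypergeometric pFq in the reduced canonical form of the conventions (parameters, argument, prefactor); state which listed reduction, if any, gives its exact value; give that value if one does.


The series (x = -5/7) is 2F1: upper {-3/4, 7/5}, lower {2/5}, prefactor 2/3. Verdict: no listed reduction: x = -5/7 and upper {-3/4, 7/5} fail every I1-I6 pattern.

Key observation: from the first term 2/3: the ratio is unreduced: k + 1/2 divides both sides (prefactor 2/3).
Consecutive-term ratio: r(k) = (-5/7) * (k-3/4) (k+7/5) / [(k+2/5) (k+1)] - rational in k, leading ratio (-5/7); with t_0 = 2/3, classification follows.


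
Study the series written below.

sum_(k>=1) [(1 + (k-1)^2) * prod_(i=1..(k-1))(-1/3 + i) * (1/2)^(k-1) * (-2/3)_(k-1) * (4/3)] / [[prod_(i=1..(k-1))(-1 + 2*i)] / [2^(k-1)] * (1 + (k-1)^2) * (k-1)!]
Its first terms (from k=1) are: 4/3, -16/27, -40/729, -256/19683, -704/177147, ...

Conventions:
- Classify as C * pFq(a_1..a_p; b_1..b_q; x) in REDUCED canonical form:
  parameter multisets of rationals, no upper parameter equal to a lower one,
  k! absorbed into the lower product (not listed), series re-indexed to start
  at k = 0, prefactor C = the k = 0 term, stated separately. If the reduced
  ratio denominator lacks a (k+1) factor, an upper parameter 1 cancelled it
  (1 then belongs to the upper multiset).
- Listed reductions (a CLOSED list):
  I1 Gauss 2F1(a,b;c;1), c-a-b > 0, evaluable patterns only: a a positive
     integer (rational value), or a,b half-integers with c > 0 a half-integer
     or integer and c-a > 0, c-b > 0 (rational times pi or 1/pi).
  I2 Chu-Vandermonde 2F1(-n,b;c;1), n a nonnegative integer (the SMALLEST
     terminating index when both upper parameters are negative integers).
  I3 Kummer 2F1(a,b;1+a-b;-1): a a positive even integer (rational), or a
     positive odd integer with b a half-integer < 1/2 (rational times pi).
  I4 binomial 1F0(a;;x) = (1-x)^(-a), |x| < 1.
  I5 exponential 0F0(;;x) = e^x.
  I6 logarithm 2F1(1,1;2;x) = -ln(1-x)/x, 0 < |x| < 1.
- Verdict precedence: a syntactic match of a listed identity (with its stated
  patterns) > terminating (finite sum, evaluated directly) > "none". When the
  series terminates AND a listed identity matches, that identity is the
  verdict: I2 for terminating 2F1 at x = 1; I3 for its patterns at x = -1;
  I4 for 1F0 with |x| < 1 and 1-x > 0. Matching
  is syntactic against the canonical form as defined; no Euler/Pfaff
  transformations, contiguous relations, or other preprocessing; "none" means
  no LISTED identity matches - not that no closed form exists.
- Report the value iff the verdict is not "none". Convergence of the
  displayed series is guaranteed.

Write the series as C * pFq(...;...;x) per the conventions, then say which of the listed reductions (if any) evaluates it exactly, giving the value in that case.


x = 1/2 here; the reduced form reads 2F1, upper {-2/3, 2/3}, lower {1/2}, C = 4/3. Verdict: none here - no I1-I6 shape fits x = 1/2 with lower {1/2}.

Structural cue: x = (1/2) and k^2 + 1 divides numerator and denominator alike; prefactor 4/3 after cancelling.
Step ratio: r(k) = (1/2) * (k-2/3) (k+2/3) / [(k+1/2) (k+1)] - rational in k, leading ratio (1/2); with t_0 = 4/3, classification follows.


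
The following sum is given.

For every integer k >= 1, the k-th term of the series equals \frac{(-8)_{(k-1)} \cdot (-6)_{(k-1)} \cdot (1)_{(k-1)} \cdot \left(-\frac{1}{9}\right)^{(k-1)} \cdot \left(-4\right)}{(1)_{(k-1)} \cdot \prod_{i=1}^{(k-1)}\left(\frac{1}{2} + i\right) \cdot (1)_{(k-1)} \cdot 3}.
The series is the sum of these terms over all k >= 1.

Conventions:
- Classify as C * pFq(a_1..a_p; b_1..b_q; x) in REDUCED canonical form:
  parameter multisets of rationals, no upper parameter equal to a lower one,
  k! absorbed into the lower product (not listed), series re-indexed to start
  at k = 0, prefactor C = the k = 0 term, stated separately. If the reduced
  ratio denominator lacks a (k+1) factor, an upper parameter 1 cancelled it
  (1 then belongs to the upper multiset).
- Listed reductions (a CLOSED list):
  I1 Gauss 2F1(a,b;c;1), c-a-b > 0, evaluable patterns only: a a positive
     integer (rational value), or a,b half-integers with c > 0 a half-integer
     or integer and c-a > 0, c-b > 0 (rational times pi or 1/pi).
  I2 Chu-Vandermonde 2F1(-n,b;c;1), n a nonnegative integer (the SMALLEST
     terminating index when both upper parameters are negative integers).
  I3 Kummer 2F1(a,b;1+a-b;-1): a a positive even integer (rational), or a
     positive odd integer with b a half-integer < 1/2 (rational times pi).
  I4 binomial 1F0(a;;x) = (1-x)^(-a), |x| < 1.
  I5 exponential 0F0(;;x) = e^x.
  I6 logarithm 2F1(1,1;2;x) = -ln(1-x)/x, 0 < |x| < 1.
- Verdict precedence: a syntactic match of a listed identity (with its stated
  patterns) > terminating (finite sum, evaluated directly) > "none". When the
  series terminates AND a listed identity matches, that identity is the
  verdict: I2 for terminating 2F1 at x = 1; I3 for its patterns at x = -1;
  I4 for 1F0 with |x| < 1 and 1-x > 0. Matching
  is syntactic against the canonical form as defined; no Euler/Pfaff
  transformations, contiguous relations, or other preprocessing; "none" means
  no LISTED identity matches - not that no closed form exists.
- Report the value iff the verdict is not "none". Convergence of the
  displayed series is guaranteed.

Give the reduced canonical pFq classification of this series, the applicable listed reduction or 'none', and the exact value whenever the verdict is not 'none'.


x = -\frac{1}{9} here; the reduced form reads 2F1, upper {-8, -6}, lower {\frac{3}{2}}, C = -\frac{4}{3}. Verdict: terminating - upper -6 stops the sum at k = 6; the 7 terms are added exactly. Value: \frac{391691660}{683964567}.

Structural cue: t_0 being -\frac{4}{3}, the lower running product (prefactor -4/3) is a rising factorial.
Consecutive-term ratio: r(k) = -\frac{1}{9} * (k-8) (k-6) / [(k+\frac{3}{2}) (k+1)] - poly over poly, x = -\frac{1}{9} from leading terms; C = -\frac{4}{3} at k = 0.


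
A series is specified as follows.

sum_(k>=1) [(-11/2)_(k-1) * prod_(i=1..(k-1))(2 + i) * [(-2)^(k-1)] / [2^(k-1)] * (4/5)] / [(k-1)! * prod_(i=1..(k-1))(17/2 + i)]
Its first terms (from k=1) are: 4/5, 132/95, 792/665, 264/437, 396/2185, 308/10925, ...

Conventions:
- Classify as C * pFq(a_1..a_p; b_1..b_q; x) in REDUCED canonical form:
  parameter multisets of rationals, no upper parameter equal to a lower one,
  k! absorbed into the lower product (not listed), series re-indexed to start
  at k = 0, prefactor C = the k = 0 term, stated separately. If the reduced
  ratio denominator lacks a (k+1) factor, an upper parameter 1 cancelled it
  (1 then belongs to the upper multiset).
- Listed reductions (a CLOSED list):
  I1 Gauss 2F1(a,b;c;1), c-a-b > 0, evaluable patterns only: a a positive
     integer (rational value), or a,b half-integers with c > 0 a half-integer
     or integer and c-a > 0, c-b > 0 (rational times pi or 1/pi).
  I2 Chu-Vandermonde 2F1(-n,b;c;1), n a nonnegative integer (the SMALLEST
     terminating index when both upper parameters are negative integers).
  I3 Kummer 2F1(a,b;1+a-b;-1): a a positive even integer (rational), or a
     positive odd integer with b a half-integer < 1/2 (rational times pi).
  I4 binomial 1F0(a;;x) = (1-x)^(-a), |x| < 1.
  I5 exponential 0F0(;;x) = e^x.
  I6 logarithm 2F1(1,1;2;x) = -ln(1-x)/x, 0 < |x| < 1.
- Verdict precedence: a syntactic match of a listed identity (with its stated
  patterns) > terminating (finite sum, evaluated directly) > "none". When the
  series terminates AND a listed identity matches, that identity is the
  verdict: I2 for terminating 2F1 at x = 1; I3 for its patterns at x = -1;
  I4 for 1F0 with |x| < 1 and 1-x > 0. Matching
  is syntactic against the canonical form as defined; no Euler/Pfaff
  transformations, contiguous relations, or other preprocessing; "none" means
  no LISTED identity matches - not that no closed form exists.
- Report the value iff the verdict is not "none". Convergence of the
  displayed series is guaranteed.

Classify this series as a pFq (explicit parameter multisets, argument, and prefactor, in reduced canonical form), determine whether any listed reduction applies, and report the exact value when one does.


Canonical form: C = 4/5 times 2F1 with upper {-11/2, 3}, lower {19/2}, x = -1. Verdict (x = -1): Kummer (I3) applies (x = -1; c = 19/2 equals 1+a-b for upper {-11/2, 3}: listed pattern). Exact value: (21879/16384) * pi.

The tell: with t_0 = 4/5, the lower running product (C = 4/5, x = -1) is a rising factorial.
Term ratio: r(k) = (-1) * (k-11/2) (k+3) / [(k+19/2) (k+1)] - poly over poly, x = (-1) from leading terms; C = 4/5 at k = 0.


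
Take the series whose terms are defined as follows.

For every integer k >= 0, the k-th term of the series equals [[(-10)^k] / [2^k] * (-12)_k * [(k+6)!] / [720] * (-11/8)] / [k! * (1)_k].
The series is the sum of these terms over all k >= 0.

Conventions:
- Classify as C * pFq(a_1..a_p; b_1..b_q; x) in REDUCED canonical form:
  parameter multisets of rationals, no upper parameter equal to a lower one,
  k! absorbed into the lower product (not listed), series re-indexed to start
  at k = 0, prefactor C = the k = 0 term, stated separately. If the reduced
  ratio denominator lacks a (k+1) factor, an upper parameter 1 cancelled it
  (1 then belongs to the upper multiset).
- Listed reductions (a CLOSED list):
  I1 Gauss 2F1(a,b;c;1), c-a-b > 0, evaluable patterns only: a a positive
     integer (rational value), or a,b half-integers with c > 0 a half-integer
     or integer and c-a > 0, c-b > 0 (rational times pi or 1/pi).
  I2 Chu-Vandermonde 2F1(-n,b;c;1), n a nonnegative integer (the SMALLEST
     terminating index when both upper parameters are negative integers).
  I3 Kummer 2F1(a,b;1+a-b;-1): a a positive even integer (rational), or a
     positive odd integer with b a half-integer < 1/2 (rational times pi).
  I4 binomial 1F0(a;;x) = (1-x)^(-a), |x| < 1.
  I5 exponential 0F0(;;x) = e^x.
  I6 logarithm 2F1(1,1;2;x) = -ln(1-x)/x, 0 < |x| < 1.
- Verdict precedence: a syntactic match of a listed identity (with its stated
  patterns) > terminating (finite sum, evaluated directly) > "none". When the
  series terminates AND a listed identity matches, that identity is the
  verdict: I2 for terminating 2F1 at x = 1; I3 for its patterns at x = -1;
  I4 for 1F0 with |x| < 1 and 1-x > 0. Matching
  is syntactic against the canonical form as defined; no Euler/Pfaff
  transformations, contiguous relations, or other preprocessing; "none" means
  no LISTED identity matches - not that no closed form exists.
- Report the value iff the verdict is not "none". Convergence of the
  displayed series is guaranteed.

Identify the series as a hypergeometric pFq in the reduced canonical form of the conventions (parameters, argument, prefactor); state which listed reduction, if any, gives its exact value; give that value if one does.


At argument -5: a 2F1 with upper {-12, 7}, lower {1}, scaled by C = -11/8. Verdict: terminating at k = 12: the factor (-12)_k kills every later term; summing the 13 survivors is exact. Sum: -27221105970432.

First insight: x = (-5) and the two k-th powers (C = -11/8) combine into one argument.
Ratio: r(k) = (-5) * (k-12) (k+7) / [(k+1) (k+1)] - rational; roots negated = parameters, x = (-5), C = -11/8.


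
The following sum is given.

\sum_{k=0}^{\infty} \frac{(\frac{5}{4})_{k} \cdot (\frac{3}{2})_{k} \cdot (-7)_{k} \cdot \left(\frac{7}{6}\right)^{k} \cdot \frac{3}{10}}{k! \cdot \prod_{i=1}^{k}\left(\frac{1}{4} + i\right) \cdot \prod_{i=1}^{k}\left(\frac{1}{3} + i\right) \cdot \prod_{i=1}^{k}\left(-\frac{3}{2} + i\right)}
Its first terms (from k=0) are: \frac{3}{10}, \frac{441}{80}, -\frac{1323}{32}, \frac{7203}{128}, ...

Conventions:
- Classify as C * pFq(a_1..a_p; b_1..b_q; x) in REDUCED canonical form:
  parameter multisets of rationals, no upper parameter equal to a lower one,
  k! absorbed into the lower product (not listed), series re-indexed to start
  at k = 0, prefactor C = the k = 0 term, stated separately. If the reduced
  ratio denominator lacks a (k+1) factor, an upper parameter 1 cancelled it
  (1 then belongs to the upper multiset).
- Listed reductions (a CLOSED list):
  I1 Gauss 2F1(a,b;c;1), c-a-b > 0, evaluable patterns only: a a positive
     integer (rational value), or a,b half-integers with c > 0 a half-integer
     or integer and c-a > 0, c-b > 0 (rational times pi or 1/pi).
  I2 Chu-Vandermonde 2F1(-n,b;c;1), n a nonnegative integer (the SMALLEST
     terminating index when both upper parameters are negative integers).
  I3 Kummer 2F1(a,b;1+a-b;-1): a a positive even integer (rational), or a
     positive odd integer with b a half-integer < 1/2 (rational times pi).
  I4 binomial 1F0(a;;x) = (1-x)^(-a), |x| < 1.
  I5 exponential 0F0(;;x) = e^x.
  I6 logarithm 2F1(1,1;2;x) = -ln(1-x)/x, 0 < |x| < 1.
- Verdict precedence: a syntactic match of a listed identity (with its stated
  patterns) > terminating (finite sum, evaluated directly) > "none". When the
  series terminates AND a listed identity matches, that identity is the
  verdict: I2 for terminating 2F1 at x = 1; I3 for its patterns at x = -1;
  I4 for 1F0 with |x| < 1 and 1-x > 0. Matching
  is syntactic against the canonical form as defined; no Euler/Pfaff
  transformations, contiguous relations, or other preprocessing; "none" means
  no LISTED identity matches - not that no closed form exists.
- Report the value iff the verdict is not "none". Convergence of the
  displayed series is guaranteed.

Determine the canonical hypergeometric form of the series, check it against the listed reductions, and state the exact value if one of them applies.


x = \frac{7}{6} here; the reduced form reads 2F2, upper {-7, \frac{3}{2}}, lower {-\frac{1}{2}, \frac{4}{3}}, C = \frac{3}{10}. Verdict: terminating. (-7)_k vanishes past k = 7, leaving a 8-term sum, computed directly. Hence: -\frac{247070451}{178061312}.

Key step: from the first term \frac{3}{10}: the parameter 5/4 appears in both the upper and lower lists and cancels.
Adjacent-term ratio: r(k) = \frac{7}{6} * (k-7) (k+\frac{3}{2}) / [(k-\frac{1}{2}) (k+\frac{4}{3}) (k+1)] - poly over poly, x = \frac{7}{6} from leading terms; C = \frac{3}{10} at k = 0.


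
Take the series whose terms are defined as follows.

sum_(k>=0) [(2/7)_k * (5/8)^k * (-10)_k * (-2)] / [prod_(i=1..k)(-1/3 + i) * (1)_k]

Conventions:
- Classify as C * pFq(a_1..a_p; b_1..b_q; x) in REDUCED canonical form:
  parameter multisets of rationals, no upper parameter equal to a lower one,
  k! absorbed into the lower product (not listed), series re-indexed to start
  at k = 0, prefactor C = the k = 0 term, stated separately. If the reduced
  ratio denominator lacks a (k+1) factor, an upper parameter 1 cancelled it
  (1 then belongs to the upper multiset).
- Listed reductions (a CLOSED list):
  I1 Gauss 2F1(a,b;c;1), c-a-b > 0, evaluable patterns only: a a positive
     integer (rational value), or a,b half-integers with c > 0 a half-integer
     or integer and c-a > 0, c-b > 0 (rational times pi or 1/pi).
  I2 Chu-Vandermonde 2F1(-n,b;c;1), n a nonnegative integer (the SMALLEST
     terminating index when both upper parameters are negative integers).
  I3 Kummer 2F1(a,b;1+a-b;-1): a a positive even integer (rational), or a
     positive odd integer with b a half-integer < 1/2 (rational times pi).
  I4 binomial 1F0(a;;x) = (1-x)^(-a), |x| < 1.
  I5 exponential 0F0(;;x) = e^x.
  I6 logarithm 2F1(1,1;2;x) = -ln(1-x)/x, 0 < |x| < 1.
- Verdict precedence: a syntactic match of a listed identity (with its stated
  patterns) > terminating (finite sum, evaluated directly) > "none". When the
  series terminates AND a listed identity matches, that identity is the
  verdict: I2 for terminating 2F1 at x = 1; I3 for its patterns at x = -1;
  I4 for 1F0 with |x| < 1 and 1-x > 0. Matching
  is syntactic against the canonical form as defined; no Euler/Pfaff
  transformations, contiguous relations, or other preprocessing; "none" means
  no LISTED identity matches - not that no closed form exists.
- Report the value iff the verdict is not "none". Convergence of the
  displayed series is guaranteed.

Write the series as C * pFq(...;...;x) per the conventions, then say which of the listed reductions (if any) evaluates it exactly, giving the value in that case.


At argument 5/8: a 2F1 with upper {-10, 2/7}, lower {2/3}, scaled by C = -2. Verdict: terminating - upper parameter -10 makes this a finite sum (last index 10), evaluated exactly. Exact value: -897883340387570056571/1290337376987143733248.

Structural cue: from the first term -2: the lower running product (C = -2, x = 5/8) is a rising factorial.
Ratio: r(k) = (5/8) * (k-10) (k+2/7) / [(k+2/3) (k+1)] - rational; roots negated = parameters, x = (5/8), C = -2.


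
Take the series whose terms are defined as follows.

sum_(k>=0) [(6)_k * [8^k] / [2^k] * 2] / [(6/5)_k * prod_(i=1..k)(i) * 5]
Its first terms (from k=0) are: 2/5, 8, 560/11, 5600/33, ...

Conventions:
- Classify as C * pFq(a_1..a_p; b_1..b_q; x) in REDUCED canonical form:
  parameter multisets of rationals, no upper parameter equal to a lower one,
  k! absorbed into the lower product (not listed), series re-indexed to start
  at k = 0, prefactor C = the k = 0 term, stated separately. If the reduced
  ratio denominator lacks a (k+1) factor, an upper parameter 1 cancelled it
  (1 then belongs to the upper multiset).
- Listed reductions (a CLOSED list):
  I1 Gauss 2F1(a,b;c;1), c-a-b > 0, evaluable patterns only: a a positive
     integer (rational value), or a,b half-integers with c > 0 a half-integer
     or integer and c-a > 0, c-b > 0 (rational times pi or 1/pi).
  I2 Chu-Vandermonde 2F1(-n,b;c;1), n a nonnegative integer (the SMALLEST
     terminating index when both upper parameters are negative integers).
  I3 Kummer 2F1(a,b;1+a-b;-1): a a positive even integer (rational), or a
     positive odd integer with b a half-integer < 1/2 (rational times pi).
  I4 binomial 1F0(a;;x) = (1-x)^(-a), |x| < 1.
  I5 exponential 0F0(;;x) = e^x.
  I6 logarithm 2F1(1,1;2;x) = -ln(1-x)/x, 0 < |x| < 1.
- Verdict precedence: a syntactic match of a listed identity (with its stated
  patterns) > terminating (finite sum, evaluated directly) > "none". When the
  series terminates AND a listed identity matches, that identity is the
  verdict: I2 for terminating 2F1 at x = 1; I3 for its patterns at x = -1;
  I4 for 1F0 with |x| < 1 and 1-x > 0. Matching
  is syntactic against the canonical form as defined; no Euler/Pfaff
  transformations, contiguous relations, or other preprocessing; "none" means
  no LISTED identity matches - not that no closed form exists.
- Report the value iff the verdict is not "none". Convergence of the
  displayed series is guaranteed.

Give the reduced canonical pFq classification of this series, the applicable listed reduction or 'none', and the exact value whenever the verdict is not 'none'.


Prefactor 2/5, argument 4: 1F1 with upper {6} over lower {6/5}. Verdict: none. No listed pattern accepts 1F1(6; 6/5; 4).

Key step: t_0 = 2/5 here, and the two k-th powers (C = 2/5, x = 4) combine into one argument.
Ratio: r(k) = 4 * (k+6) / [(k+6/5) (k+1)] - poly over poly, x = 4 from leading terms; C = 2/5 at k = 0.


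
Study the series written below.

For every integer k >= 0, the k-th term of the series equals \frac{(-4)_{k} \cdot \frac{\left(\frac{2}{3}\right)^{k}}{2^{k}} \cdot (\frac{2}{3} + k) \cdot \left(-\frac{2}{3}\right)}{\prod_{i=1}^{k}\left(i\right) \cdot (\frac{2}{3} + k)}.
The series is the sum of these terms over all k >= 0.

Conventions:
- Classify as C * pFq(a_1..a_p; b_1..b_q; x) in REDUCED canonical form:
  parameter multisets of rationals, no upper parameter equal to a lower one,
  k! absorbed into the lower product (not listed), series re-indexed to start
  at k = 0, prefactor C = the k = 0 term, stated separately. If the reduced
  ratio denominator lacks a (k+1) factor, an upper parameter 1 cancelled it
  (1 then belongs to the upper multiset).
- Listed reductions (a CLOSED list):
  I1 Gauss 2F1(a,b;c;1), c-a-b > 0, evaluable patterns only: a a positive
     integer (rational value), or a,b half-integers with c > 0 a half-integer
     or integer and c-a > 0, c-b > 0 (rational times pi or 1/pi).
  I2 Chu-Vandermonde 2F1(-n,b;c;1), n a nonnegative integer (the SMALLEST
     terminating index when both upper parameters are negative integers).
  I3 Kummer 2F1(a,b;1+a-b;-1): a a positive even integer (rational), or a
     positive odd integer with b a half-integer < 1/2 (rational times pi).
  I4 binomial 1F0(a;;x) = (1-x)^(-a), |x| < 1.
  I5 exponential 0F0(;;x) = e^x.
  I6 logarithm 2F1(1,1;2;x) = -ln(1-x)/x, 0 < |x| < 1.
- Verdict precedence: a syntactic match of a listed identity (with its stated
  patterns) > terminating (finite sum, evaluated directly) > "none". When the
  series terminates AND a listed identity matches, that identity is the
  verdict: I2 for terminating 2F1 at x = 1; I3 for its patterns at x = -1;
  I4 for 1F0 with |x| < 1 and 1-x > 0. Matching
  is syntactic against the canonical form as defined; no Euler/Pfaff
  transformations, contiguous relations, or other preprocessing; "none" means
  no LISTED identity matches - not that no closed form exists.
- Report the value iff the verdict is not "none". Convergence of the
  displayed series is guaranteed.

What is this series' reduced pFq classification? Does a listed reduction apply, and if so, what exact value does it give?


At argument \frac{1}{3}: a 1F0 with upper {-4}, lower {-}, scaled by C = -\frac{2}{3}. Verdict: this is the I4 binomial reduction (the 1F0 binomial series: exponent 4, x = \frac{1}{3}). Its exact value is -\frac{32}{243}.

Structural cue: x = \frac{1}{3} and the factor k + 2/3 cancels (top and bottom), leaving prefactor -2/3.
Term ratio: r(k) = \frac{1}{3} * (k-4) / [(k+1)] ; factor over Q: parameters, x = \frac{1}{3}, and C = -\frac{2}{3}.


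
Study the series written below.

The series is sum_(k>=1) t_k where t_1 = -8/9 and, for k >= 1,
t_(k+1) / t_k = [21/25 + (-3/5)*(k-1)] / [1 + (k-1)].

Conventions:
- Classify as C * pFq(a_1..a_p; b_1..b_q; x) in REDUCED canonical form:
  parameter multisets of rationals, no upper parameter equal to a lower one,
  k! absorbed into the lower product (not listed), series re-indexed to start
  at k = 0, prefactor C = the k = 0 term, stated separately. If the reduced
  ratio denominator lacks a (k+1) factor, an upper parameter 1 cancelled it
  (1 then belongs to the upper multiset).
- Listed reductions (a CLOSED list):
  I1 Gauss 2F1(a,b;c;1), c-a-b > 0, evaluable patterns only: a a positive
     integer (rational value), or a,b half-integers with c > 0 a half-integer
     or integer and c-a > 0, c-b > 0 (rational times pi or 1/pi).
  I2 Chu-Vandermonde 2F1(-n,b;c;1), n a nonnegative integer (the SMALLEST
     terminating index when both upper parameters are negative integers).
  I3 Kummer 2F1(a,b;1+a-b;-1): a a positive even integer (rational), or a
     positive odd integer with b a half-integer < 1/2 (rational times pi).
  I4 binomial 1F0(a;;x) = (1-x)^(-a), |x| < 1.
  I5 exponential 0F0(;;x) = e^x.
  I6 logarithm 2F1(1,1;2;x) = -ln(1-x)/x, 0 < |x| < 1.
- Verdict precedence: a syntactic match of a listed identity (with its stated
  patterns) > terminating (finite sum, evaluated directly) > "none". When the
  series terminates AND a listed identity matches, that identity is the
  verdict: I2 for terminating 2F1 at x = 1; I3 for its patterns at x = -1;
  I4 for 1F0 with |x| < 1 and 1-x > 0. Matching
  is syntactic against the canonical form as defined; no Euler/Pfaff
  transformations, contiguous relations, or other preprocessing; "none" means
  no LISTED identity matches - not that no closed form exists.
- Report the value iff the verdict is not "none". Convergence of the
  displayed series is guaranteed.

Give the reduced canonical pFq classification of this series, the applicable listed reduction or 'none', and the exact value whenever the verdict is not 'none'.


Prefactor -8/9, argument -3/5: 1F0 with upper {-7/5} over lower {-}. Verdict: the binomial series (I4) applies (the 1F0 binomial series: exponent 7/5, x = -3/5). Hence: (-8/9) * (8/5)^(7/5).

The tell: t_0 being -8/9, factor the ratio over Q (C = -8/9, x = -3/5): negated roots = parameters.
Step ratio: r(k) = (-3/5) * (k-7/5) / [(k+1)] ; factor over Q: parameters, x = (-3/5), and C = -8/9.


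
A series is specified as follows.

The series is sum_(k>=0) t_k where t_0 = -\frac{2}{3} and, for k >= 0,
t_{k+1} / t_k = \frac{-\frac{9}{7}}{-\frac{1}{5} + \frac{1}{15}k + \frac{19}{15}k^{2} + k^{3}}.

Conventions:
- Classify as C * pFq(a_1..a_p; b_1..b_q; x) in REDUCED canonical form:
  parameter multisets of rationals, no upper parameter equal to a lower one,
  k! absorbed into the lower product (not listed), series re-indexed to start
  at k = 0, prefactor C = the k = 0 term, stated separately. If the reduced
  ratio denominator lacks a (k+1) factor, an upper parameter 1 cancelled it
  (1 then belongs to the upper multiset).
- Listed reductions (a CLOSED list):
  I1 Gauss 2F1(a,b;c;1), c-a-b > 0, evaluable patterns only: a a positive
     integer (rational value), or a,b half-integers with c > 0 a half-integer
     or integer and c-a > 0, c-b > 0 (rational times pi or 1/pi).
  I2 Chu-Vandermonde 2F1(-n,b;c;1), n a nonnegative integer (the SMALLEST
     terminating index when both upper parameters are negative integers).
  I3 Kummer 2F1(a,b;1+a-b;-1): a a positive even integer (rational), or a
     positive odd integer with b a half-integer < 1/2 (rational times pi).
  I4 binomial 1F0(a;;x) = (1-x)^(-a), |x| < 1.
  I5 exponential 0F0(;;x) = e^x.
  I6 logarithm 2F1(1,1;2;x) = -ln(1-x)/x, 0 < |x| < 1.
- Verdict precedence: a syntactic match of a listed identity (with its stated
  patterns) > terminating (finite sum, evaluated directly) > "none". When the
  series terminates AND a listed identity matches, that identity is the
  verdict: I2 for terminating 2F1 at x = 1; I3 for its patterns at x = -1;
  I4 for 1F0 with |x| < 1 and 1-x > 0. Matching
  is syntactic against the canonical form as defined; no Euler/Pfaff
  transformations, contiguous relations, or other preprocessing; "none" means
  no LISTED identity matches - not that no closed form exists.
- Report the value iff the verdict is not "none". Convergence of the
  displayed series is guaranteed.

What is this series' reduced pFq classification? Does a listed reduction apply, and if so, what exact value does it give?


The tell: t_0 being -\frac{2}{3}, the expanded ratio factors over Q; prefactor -2/3, roots give parameters.
Ratio: r(k) = -\frac{9}{7} * 1 / [(k-\frac{1}{3}) (k+\frac{3}{5}) (k+1)] - rational in k. x = -\frac{9}{7}; t_0 = -\frac{2}{3}; negate the roots.

Reduced: x = -\frac{9}{7}, 0F2, upper = {-}, lower = {-\frac{1}{3}, \frac{3}{5}}, C = -\frac{2}{3}. Verdict: none. A 0F2 with upper {-} fits none of I1-I6 at x = -\frac{9}{7}; the sum runs forever.


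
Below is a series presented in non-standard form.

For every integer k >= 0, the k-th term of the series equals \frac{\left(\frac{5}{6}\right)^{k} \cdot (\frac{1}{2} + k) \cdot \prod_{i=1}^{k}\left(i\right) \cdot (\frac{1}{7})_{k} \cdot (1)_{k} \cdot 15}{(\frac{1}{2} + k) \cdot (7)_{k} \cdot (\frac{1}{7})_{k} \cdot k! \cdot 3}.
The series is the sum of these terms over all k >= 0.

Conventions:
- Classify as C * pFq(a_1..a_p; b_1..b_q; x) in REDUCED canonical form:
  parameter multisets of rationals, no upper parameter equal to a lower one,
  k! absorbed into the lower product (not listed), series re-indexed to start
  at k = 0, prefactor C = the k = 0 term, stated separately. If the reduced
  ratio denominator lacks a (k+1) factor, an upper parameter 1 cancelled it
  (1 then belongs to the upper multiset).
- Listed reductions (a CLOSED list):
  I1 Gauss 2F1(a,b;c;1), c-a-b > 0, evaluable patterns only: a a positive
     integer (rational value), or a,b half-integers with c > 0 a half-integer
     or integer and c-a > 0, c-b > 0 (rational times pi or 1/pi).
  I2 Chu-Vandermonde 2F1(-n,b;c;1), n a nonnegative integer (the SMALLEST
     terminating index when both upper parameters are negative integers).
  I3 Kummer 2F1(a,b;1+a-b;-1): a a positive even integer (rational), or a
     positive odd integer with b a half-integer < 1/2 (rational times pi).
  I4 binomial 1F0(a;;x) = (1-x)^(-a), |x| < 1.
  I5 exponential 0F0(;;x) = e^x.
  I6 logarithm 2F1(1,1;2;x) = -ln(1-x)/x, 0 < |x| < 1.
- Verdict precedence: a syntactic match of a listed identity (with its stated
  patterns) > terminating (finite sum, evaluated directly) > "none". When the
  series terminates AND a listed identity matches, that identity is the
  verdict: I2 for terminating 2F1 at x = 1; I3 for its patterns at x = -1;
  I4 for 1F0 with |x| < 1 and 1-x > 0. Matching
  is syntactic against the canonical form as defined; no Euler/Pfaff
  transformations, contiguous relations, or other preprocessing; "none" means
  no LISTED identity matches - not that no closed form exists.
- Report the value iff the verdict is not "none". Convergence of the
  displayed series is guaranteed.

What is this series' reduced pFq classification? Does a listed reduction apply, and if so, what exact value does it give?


With C = 5: the canonical form is 2F1(1, 1; 7; \frac{5}{6}). Verdict: none. A 2F1 with upper {1, 1} fits none of I1-I6 at x = \frac{5}{6}; the sum runs forever.

Key step: t_0 = 5 here, and the parameter 1/7 appears in both the upper and lower lists and cancels (alongside the other common factor).
Term ratio: r(k) = \frac{5}{6} * (k+1) (k+1) / [(k+7) (k+1)] ; factor over Q: parameters, x = \frac{5}{6}, and C = 5.


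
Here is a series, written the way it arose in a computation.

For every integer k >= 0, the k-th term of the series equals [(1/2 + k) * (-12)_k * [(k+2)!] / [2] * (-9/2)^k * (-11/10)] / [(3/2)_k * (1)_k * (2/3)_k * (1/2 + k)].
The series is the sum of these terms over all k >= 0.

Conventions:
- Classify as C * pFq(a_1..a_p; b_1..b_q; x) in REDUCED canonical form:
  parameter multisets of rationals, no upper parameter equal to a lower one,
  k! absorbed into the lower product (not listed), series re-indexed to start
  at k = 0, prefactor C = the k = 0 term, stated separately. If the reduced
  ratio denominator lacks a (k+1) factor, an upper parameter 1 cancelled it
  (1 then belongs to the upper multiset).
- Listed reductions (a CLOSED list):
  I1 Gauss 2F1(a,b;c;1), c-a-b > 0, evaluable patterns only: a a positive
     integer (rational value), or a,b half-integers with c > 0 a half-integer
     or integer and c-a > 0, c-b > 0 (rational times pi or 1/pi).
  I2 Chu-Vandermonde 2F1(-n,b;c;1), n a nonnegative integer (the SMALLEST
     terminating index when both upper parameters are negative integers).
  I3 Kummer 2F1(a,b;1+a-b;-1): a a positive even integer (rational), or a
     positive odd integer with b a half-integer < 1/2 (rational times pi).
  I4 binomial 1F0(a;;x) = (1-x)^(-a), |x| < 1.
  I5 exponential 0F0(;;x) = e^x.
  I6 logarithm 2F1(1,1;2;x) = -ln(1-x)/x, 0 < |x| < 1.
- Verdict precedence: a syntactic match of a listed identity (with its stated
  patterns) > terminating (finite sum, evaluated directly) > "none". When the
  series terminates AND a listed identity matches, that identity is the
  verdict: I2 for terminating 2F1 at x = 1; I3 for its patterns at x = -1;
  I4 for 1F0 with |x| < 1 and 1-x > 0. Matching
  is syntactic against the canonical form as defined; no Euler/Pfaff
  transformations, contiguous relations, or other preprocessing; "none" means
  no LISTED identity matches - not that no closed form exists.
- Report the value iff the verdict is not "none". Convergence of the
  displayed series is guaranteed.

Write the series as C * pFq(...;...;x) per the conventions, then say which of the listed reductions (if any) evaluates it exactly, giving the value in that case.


Prefactor -11/10, argument -9/2: 2F2 with upper {-12, 3} over lower {2/3, 3/2}. Verdict: terminating. With -12 upstairs the series is a 13-term polynomial sum; evaluated term by term. Hence: -173576098156362786208123/174392541527750000.

The tell: t_0 being -11/10, striking the common factor k + 1/2 reduces the term (C = -11/10).
Ratio: r(k) = (-9/2) * (k-12) (k+3) / [(k+2/3) (k+3/2) (k+1)] - rational in k, leading ratio (-9/2); with t_0 = -11/10, classification follows.


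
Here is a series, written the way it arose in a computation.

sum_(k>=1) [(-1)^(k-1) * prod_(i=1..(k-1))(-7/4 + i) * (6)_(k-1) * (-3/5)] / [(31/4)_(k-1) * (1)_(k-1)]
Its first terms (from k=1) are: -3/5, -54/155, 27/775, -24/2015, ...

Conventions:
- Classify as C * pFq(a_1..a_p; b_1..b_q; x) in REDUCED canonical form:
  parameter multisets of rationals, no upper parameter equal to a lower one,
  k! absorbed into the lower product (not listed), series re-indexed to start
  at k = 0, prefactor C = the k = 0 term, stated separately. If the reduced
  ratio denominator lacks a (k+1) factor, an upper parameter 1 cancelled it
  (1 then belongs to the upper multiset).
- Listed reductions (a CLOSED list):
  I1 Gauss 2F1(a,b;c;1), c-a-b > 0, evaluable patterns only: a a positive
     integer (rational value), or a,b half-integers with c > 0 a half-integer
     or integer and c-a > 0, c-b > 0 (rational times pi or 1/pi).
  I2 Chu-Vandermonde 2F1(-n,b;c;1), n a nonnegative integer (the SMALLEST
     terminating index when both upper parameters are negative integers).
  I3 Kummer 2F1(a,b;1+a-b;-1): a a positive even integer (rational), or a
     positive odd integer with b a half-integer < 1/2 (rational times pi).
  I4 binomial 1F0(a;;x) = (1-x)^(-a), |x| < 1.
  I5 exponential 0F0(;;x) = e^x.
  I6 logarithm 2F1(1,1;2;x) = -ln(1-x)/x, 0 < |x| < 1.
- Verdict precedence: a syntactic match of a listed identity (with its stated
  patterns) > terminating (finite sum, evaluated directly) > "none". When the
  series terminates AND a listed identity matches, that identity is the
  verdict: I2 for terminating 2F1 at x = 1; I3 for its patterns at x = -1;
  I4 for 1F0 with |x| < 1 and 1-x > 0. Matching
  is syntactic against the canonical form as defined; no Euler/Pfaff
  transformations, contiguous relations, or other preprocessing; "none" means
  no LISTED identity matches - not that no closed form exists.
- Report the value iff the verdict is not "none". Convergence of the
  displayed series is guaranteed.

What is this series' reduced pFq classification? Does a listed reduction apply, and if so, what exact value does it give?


With C = -3/5: the canonical form is 2F1(-3/4, 6; 31/4; -1). Verdict: Kummer (I3) fires (x = -1; c = 31/4 equals 1+a-b for upper {-3/4, 6}: listed pattern). Sum: -11799/12800.

First insight: t_0 being -3/5, the running product (C = -3/5) telescopes to a rising factorial.
Adjacent-term ratio: r(k) = (-1) * (k-3/4) (k+6) / [(k+31/4) (k+1)] - poly over poly, x = (-1) from leading terms; C = -3/5 at k = 0.


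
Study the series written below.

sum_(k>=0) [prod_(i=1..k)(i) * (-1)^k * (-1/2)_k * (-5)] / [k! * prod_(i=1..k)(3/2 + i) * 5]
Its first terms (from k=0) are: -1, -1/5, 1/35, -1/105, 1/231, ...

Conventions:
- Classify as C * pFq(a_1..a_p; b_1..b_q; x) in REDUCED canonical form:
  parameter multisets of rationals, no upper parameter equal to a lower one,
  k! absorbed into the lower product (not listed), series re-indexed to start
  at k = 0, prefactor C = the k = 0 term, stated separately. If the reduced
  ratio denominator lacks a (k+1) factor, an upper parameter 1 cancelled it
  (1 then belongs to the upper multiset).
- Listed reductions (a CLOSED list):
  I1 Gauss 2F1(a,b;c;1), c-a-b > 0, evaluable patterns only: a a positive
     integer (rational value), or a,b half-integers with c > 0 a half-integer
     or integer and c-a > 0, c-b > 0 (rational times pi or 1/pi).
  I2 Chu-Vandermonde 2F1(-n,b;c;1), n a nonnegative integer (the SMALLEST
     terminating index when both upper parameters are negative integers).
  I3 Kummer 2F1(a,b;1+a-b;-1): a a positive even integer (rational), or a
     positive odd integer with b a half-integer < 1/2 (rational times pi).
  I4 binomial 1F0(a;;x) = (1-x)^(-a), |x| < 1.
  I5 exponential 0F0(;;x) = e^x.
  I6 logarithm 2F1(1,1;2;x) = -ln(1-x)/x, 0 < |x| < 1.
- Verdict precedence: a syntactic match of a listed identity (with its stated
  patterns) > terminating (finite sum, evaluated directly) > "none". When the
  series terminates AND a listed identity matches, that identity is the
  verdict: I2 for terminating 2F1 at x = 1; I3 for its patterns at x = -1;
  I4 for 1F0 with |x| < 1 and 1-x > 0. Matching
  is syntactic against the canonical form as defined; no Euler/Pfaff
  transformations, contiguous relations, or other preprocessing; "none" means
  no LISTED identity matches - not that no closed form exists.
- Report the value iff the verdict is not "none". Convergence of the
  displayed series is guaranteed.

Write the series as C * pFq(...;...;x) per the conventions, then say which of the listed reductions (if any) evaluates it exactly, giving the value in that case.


Canonical form: C = -1 times 2F1 with upper {-1/2, 1}, lower {5/2}, x = -1. Verdict: the Kummer evaluation I3 fires (x = -1; c = 5/2 equals 1+a-b for upper {-1/2, 1}: listed pattern). Sum: (-3/8) * pi.

First insight: with t_0 = -1, the constant factors (prefactor -1) combine into one prefactor.
Consecutive-term ratio: r(k) = (-1) * (k-1/2) (k+1) / [(k+5/2) (k+1)] - rational; roots negated = parameters, x = (-1), C = -1.


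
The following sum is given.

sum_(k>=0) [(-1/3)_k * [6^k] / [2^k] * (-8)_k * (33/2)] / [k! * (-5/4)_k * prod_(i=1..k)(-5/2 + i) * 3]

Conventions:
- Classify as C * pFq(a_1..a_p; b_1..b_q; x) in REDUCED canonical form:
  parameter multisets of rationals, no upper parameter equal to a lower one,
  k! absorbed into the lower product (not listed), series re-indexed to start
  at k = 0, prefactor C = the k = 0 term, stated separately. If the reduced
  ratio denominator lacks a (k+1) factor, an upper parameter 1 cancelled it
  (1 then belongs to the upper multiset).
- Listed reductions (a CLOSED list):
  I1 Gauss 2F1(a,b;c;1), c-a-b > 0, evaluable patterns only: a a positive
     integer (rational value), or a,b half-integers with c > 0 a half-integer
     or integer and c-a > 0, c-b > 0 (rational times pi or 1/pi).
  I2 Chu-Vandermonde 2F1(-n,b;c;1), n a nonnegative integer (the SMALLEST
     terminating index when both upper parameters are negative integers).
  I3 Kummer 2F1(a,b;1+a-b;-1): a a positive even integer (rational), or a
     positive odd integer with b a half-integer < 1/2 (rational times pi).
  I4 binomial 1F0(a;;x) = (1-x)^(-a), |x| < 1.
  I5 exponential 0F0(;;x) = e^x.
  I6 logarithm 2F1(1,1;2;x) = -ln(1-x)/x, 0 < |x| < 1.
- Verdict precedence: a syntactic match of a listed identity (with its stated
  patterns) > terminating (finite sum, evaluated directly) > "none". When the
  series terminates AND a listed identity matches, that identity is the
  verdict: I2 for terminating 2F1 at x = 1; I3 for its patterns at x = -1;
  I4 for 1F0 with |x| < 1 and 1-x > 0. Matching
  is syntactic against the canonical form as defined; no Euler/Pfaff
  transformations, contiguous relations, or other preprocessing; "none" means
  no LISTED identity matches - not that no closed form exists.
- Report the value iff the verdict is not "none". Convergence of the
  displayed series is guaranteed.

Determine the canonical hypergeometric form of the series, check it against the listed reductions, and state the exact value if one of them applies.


Structural cue: t_0 = 11/2 here, and the two k-th powers (prefactor 11/2) combine into one argument.
Step ratio: r(k) = 3 * (k-8) (k-1/3) / [(k-3/2) (k-5/4) (k+1)] - rational in k, leading ratio 3; with t_0 = 11/2, classification follows.

x = 3 here; the reduced form reads 2F2, upper {-8, -1/3}, lower {-3/2, -5/4}, C = 11/2. Verdict: terminating - no listed pattern fits, but -8 in the upper list cuts the series at k = 8; direct evaluation. Its exact value is -20633139539/22300110.
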